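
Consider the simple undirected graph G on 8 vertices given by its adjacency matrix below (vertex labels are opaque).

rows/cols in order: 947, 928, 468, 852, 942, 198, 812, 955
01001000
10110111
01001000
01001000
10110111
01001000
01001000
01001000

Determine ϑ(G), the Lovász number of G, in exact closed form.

6

Vertex 198 has 2 neighbors: 928, 942.
N(947) = {928, 942}, |N(947)| = 2.
deg(812) = 2; N(812) = {928, 942}.
deg(955) = 2; N(955) = {928, 942}.
2 parts of sizes [6, 2]; α(G) = 6 = ϑ (perfect).
ϑ(G) ≈ 6.000000.
Sandwich: α(G)=6 ≤ ϑ(G)=6 ≤ χ(Ḡ)=6 (collapsed).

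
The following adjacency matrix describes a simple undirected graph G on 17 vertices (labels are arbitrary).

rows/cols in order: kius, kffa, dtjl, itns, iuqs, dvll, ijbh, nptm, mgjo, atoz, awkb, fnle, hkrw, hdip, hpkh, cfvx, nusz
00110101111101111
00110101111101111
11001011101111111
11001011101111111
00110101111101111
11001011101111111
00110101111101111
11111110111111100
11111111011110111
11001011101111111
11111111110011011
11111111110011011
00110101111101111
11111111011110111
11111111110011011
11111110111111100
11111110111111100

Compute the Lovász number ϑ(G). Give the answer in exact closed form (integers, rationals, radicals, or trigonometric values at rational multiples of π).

N(kffa) = {dtjl, itns, dvll, nptm, mgjo, atoz, awkb, fnle, hdip, hpkh, cfvx, nusz}, |N(kffa)| = 12.
N(ijbh) = {dtjl, itns, dvll, nptm, mgjo, atoz, awkb, fnle, hdip, hpkh, cfvx, nusz}, |N(ijbh)| = 12.
deg(kius) = 12; N(kius) = {dtjl, itns, dvll, nptm, mgjo, atoz, awkb, fnle, hdip, hpkh, cfvx, nusz}.
Vertex nptm has 14 neighbors: kius, kffa, dtjl, itns, iuqs, dvll, ijbh, mgjo, atoz, awkb, fnle, hkrw, hdip, hpkh.
Complete 5-partite, parts [5, 4, 3, 3, 2]: perfect, ϑ = α = 5.
Numerically 5.000000000.
Check 5 ≤ 5 ≤ 5: collapsed.

5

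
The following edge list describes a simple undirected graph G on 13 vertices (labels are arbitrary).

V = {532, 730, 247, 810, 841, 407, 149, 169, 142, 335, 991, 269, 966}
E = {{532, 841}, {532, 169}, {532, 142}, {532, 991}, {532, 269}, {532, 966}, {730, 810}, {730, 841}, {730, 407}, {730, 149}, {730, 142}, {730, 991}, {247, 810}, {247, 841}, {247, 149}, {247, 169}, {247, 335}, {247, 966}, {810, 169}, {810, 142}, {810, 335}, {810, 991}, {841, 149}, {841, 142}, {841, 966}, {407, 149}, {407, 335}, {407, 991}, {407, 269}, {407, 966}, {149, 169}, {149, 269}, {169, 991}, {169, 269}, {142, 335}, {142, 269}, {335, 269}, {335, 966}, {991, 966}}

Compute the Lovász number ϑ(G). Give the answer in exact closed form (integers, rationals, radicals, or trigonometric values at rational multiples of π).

N(966) = {532, 247, 841, 407, 335, 991}, |N(966)| = 6.
deg(169) = 6; N(169) = {532, 247, 810, 149, 991, 269}.
N(532) = {841, 169, 142, 991, 269, 966}, |N(532)| = 6.
N(335) = {247, 810, 407, 142, 269, 966}, |N(335)| = 6.
13-vertex 6-regular graph: SR(13,6,2,3) — a Paley graph.
The 3 distinct eigenvalues: [6.0, 1.30278, -2.30278].
With N=13: ϑ(G) = 13·(-(-sqrt(13)/2 - 1/2))/(6−(-sqrt(13)/2 - 1/2)) = sqrt(13).
ϑ(G) ≈ 3.6056.

sqrt(13)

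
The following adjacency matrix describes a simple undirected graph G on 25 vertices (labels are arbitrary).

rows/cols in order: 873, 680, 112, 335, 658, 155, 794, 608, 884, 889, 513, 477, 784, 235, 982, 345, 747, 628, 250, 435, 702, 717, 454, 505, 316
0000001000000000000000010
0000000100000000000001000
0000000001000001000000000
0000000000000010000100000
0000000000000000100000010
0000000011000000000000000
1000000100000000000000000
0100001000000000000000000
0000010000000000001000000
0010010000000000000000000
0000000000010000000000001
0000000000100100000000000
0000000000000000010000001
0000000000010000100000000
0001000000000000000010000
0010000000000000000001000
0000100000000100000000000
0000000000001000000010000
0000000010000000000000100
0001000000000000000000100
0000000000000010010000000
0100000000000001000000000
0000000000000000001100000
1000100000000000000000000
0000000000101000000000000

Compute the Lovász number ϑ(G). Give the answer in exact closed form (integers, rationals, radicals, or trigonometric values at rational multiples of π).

25*cos(pi/25)/(cos(pi/25) + 1)

deg(889) = 2; N(889) = {112, 155}.
Vertex 702 has 2 neighbors: 982, 628.
Vertex 982 has 2 neighbors: 335, 702.
N(316) = {513, 784}, |N(316)| = 2.
25-vertex 2-regular graph: connected 2-regular on 25 ⇒ C_{25}.
spec(A) ≈ [2.0, 1.937, 1.753, 1.458, 1.072, 0.618, 0.126, -0.375, -0.852, -1.275, -1.618, -1.86, -1.984] (distinct, 3 d.p.).
λ_max=2, λ_min=-2*cos(pi/25); ϑ = −25·λ_min/(λ_max−λ_min) = 25*cos(pi/25)/(cos(pi/25) + 1).
Numerically 12.45052181.
Check 12 ≤ 25*cos(pi/25)/(cos(pi/25) + 1) ≤ 13: both strict.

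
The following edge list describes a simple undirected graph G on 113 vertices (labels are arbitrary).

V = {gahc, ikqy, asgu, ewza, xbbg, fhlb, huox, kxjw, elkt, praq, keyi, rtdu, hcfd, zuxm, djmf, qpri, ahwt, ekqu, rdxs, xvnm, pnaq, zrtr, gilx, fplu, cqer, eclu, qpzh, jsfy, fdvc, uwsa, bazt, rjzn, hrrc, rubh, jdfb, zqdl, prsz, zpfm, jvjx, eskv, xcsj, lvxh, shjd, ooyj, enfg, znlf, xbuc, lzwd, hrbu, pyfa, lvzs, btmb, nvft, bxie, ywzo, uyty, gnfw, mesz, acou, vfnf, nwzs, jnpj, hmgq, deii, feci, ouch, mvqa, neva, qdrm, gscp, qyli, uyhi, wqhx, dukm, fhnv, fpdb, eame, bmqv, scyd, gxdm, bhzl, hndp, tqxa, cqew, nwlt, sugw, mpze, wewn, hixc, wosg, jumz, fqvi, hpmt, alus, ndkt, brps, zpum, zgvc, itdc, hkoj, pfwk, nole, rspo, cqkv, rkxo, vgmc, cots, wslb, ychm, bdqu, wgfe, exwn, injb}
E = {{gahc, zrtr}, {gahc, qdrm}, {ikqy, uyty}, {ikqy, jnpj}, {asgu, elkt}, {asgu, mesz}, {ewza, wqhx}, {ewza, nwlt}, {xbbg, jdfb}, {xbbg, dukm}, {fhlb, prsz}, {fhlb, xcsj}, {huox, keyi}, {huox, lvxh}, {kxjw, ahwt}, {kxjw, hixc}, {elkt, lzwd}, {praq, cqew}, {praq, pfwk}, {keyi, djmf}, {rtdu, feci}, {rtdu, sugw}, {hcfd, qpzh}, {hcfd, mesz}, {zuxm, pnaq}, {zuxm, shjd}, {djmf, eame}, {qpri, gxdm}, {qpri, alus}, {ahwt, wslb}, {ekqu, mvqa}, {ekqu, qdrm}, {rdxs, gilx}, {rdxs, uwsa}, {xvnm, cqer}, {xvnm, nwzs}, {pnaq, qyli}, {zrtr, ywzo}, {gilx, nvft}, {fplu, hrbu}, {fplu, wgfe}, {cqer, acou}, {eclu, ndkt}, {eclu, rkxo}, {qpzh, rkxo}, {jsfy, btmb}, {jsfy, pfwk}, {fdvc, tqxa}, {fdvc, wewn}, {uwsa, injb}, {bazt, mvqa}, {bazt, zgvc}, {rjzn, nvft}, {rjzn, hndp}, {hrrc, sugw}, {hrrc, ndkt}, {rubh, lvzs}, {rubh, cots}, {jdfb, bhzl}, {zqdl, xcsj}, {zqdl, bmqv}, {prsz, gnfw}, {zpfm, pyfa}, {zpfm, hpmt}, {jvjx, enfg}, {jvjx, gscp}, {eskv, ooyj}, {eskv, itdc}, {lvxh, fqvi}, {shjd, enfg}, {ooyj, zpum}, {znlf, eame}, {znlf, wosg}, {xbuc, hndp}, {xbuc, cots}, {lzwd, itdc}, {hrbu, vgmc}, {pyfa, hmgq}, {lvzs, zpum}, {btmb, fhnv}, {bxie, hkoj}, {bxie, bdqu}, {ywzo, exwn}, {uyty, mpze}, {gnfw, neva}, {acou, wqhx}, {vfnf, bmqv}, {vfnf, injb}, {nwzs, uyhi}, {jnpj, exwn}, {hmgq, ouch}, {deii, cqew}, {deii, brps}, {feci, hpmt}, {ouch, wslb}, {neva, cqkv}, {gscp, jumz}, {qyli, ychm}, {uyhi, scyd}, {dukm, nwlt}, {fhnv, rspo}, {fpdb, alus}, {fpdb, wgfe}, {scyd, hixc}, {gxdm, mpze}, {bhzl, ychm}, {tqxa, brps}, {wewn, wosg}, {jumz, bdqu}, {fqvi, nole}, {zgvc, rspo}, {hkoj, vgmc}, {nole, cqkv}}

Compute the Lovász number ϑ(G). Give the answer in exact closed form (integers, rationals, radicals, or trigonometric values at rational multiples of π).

113*cos(pi/113)/(cos(pi/113) + 1)

N(zpfm) = {pyfa, hpmt}, |N(zpfm)| = 2.
N(prsz) = {fhlb, gnfw}, |N(prsz)| = 2.
N(qyli) = {pnaq, ychm}, |N(qyli)| = 2.
Vertex gxdm has 2 neighbors: qpri, mpze.
G on 113 vertices is 2-regular; the odd cycle C_{113}.
The 57 distinct eigenvalues: [2.0, 1.997, 1.988, 1.972, 1.951, 1.923, 1.89, 1.85, 1.805, 1.755, 1.699, 1.637, 1.571, 1.5, 1.424, 1.344, 1.259, 1.171, 1.079, 0.984, 0.886, 0.785, 0.681, 0.576, 0.468, 0.359, 0.25, 0.139, 0.028, -0.083, -0.194, -0.305, -0.414, -0.522, -0.629, -0.733, -0.835, -0.935, -1.032, -1.126, -1.216, -1.302, -1.384, -1.462, -1.536, -1.605, -1.669, -1.727, -1.781, -1.829, -1.871, -1.907, -1.938, -1.962, -1.981, -1.993, -1.999].
−113·(-2*cos(pi/113)) / ((2)−(-2*cos(pi/113))) = 113*cos(pi/113)/(cos(pi/113) + 1) = ϑ(G).
ϑ(G) ≈ 56.48908.
Check 56 ≤ 113*cos(pi/113)/(cos(pi/113) + 1) ≤ 57: both strict.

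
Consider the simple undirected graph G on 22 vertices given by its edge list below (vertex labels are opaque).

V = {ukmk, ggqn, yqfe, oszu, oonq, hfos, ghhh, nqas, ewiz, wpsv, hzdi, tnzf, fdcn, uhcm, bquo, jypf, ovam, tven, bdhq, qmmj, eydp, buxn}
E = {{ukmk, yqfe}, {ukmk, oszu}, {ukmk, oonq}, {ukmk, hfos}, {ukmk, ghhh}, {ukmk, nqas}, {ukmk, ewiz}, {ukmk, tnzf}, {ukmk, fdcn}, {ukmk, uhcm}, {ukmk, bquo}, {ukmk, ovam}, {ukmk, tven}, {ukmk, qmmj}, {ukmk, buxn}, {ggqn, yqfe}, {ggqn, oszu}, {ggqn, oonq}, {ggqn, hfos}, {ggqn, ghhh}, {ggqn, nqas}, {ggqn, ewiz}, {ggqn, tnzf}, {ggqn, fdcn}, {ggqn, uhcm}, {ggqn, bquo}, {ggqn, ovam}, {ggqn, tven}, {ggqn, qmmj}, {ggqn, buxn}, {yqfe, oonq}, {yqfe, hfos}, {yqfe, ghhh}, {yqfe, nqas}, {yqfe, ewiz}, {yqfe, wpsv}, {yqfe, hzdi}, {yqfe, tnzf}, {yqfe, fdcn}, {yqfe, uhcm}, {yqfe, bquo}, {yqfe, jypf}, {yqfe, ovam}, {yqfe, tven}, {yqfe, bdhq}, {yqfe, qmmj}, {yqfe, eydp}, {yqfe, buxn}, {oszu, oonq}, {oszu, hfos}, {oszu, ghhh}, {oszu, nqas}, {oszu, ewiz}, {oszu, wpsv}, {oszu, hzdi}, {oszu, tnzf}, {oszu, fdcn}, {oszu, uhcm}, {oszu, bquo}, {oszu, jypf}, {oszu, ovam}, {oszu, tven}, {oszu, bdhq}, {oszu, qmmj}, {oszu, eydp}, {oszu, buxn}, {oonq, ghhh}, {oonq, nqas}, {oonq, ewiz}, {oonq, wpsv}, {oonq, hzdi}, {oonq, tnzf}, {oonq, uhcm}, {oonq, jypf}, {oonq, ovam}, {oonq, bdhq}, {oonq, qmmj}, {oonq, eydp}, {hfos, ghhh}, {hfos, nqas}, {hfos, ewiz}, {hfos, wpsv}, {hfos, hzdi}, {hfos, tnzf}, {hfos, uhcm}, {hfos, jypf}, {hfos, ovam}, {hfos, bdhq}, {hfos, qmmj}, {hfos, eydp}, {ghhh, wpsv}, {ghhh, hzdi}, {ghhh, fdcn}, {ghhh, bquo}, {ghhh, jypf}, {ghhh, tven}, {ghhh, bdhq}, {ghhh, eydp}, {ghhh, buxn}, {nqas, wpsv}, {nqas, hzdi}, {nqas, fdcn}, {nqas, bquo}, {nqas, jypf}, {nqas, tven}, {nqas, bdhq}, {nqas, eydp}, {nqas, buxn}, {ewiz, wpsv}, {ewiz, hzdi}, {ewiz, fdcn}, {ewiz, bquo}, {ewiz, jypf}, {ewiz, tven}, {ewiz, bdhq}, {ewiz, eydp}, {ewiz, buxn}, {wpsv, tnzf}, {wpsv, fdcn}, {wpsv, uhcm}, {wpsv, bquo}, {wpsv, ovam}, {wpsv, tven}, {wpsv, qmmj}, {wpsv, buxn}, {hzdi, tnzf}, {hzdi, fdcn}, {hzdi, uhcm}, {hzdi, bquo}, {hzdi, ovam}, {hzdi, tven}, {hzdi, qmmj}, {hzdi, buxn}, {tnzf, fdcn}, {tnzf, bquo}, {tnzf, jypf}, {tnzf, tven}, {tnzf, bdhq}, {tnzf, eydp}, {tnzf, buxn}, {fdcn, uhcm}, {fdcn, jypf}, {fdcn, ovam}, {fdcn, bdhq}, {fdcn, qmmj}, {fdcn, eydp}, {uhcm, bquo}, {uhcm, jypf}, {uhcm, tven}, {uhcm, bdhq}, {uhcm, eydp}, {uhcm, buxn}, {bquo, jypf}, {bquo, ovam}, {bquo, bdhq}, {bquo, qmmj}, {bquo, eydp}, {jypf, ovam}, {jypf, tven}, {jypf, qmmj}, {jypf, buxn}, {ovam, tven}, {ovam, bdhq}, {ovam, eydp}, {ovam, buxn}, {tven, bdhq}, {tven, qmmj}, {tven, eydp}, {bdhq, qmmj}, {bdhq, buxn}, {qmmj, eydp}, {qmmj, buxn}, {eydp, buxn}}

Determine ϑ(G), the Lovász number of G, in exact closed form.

7

deg(uhcm) = 15; N(uhcm) = {ukmk, ggqn, yqfe, oszu, oonq, hfos, wpsv, hzdi, fdcn, bquo, jypf, tven, bdhq, eydp, buxn}.
deg(wpsv) = 15; N(wpsv) = {yqfe, oszu, oonq, hfos, ghhh, nqas, ewiz, tnzf, fdcn, uhcm, bquo, ovam, tven, qmmj, buxn}.
N(ukmk) = {yqfe, oszu, oonq, hfos, ghhh, nqas, ewiz, tnzf, fdcn, uhcm, bquo, ovam, tven, qmmj, buxn}, |N(ukmk)| = 15.
N(tven) = {ukmk, ggqn, yqfe, oszu, ghhh, nqas, ewiz, wpsv, hzdi, tnzf, uhcm, jypf, ovam, bdhq, qmmj, eydp}, |N(tven)| = 16.
4 parts of sizes [7, 7, 6, 2]; α(G) = 7 = ϑ (perfect).
= 7.00000… (decimal).
7 ≤ 7 ≤ 7: collapsed.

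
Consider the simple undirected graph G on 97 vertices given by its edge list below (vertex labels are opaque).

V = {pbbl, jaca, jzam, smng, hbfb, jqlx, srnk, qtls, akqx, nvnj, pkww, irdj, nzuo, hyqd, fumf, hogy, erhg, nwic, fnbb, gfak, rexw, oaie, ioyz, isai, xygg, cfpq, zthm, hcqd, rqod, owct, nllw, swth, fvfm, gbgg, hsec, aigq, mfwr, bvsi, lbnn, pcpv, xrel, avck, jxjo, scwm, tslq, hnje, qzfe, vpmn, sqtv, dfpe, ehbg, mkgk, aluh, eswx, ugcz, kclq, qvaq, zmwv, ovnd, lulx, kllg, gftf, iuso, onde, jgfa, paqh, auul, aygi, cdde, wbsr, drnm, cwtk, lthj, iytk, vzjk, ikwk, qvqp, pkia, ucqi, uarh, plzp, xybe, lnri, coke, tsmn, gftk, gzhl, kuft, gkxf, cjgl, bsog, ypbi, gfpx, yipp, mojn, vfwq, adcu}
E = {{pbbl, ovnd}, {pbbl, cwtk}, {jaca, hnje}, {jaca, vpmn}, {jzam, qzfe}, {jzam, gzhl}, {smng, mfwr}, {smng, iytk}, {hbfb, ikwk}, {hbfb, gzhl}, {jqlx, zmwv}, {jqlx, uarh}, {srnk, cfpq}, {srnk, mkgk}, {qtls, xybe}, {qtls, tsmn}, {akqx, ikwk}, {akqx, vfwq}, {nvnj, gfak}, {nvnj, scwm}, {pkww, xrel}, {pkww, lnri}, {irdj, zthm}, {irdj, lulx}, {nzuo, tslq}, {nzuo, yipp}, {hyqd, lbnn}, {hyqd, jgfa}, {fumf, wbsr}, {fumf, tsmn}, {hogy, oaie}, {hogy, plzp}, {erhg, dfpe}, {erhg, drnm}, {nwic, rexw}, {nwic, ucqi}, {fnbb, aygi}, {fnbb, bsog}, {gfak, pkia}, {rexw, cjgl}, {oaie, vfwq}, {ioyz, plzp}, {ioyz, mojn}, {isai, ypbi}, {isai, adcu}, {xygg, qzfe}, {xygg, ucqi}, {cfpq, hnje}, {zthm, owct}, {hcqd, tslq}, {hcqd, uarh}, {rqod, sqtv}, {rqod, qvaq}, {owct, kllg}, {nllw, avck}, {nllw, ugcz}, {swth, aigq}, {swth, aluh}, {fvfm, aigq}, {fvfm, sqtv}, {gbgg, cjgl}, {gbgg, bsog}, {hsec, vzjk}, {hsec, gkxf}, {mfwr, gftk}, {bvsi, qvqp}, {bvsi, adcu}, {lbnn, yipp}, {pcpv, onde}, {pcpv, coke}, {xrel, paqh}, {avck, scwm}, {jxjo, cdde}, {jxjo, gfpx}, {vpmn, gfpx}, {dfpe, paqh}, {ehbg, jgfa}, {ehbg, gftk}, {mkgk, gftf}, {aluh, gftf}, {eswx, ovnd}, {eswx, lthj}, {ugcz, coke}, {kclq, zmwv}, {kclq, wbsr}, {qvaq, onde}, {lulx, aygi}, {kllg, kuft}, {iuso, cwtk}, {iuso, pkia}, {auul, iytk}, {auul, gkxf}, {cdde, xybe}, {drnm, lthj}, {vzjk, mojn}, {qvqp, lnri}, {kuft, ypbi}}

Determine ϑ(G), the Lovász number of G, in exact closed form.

N(oaie) = {hogy, vfwq}, |N(oaie)| = 2.
deg(nwic) = 2; N(nwic) = {rexw, ucqi}.
deg(qvqp) = 2; N(qvqp) = {bvsi, lnri}.
deg(ikwk) = 2; N(ikwk) = {hbfb, akqx}.
Regular of degree 2 on 97 vertices: the odd cycle C_{97}.
spec(A) ≈ [2.0, 1.996, 1.983, 1.962, 1.933, 1.896, 1.851, 1.798, 1.737, 1.67, 1.595, 1.513, 1.426, 1.332, 1.232, 1.128, 1.019, 0.905, 0.788, 0.667, 0.544, 0.418, 0.29, 0.162, 0.032, -0.097, -0.226, -0.354, -0.481, -0.606, -0.728, -0.847, -0.962, -1.074, -1.181, -1.283, -1.379, -1.47, -1.555, -1.633, -1.704, -1.769, -1.825, -1.874, -1.916, -1.949, -1.974, -1.991, -1.999] (distinct, 3 d.p.).
ϑ = −N·λ_min/(λ_max−λ_min) = −97·(-2*cos(pi/97))/(2−(-2*cos(pi/97))) = 97*cos(pi/97)/(cos(pi/97) + 1).
= 48.487279214… (decimal).
Check 48 ≤ 97*cos(pi/97)/(cos(pi/97) + 1) ≤ 49: both strict.

97*cos(pi/97)/(cos(pi/97) + 1)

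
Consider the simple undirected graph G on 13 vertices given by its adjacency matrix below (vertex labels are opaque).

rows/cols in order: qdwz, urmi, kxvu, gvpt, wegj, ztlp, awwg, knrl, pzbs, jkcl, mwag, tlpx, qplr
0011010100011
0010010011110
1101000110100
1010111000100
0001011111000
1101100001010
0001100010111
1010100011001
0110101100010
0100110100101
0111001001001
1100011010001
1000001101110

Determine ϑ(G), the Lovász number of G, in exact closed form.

deg(tlpx) = 6; N(tlpx) = {qdwz, urmi, ztlp, awwg, pzbs, qplr}.
N(qdwz) = {kxvu, gvpt, ztlp, knrl, tlpx, qplr}, |N(qdwz)| = 6.
N(wegj) = {gvpt, ztlp, awwg, knrl, pzbs, jkcl}, |N(wegj)| = 6.
deg(gvpt) = 6; N(gvpt) = {qdwz, kxvu, wegj, ztlp, awwg, mwag}.
Regular of degree 6 on 13 vertices: Paley(13): SR with (k,λ,μ)=(6,2,3).
spec(A) ≈ [6.0, 1.3028, -2.3028] (distinct, 4 d.p.).
λ_max=6, λ_min=-sqrt(13)/2 - 1/2; ϑ = −13·λ_min/(λ_max−λ_min) = sqrt(13).
Numerically 3.6056.

sqrt(13)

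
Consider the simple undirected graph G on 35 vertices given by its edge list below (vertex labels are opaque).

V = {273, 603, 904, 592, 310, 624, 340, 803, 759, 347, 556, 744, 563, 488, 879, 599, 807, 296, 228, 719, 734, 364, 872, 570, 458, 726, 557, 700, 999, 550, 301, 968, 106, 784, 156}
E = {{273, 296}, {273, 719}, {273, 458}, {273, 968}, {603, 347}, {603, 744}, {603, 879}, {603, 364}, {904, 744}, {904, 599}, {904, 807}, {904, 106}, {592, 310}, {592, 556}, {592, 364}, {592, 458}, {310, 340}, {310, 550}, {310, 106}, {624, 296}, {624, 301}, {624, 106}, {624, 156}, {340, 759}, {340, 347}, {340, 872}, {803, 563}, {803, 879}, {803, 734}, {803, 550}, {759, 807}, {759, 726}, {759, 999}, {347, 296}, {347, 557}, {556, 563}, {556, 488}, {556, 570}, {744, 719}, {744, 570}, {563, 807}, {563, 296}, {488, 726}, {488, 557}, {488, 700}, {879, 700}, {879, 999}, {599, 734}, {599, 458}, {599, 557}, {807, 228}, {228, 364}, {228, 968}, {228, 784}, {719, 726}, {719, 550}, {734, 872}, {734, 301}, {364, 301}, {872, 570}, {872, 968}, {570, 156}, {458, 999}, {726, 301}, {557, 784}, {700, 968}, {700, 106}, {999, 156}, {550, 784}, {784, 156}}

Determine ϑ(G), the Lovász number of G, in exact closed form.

15

deg(310) = 4; N(310) = {592, 340, 550, 106}.
Vertex 364 has 4 neighbors: 603, 592, 228, 301.
N(301) = {624, 734, 364, 726}, |N(301)| = 4.
Vertex 603 has 4 neighbors: 347, 744, 879, 364.
4-regular, N=35; this is K(7,3), the Kneser graph.
The 4 distinct eigenvalues: [4.0, 2.0, -1.0, -3.0].
Lovász: ϑ = −35(-3)/(4+-1*(-3)) = 15.
= 15.00000… (decimal).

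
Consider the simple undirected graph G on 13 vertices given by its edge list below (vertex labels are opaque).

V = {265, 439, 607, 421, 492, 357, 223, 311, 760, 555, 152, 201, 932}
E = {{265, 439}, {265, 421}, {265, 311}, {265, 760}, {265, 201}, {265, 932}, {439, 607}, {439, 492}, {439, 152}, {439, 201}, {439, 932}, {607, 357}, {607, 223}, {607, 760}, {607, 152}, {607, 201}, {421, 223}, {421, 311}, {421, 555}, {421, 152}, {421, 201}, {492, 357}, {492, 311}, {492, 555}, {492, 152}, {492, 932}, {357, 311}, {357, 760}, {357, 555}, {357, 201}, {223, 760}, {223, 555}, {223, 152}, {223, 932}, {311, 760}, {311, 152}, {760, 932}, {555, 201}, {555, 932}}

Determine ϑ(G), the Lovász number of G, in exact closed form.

Vertex 265 has 6 neighbors: 439, 421, 311, 760, 201, 932.
Vertex 201 has 6 neighbors: 265, 439, 607, 421, 357, 555.
Vertex 421 has 6 neighbors: 265, 223, 311, 555, 152, 201.
Vertex 492 has 6 neighbors: 439, 357, 311, 555, 152, 932.
6-regular, N=13; strongly regular (13,6,2,3).
The 3 distinct eigenvalues: [6.0, 1.303, -2.303].
Lovász (edge-transitive): ϑ = −13·(-sqrt(13)/2 - 1/2)/((6)−(-sqrt(13)/2 - 1/2)) = sqrt(13).
≈ 3.60555 (to 5 d.p.).

sqrt(13)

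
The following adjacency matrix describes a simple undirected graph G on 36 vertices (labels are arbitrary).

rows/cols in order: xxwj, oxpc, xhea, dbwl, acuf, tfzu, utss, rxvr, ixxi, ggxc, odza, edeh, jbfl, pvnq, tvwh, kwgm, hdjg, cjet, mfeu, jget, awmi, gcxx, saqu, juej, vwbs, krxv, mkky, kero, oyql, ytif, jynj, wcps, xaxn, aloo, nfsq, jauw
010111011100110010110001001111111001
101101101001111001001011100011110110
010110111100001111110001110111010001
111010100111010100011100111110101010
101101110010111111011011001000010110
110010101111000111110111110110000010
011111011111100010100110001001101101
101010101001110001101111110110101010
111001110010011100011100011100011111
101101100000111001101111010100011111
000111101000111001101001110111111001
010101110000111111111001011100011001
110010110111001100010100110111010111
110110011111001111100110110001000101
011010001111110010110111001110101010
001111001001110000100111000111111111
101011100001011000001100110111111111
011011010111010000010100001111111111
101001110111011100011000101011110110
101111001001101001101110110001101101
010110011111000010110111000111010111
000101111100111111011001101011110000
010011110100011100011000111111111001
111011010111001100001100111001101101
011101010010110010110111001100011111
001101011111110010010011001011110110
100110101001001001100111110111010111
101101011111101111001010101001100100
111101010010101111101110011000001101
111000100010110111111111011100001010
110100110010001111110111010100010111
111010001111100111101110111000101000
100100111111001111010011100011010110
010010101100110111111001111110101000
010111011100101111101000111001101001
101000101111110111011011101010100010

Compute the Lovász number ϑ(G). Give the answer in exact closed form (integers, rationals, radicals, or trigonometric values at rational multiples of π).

8

deg(ytif) = 21; N(ytif) = {xxwj, oxpc, xhea, utss, odza, jbfl, pvnq, kwgm, hdjg, cjet, mfeu, jget, awmi, gcxx, saqu, juej, krxv, mkky, kero, xaxn, nfsq}.
N(jynj) = {xxwj, oxpc, dbwl, utss, rxvr, odza, tvwh, kwgm, hdjg, cjet, mfeu, jget, gcxx, saqu, juej, krxv, kero, wcps, aloo, nfsq, jauw}, |N(jynj)| = 21.
deg(pvnq) = 21; N(pvnq) = {xxwj, oxpc, dbwl, acuf, rxvr, ixxi, ggxc, odza, edeh, tvwh, kwgm, hdjg, cjet, mfeu, gcxx, saqu, vwbs, krxv, ytif, aloo, jauw}.
N(tvwh) = {oxpc, xhea, acuf, ixxi, ggxc, odza, edeh, jbfl, pvnq, hdjg, mfeu, jget, gcxx, saqu, juej, mkky, kero, oyql, jynj, xaxn, nfsq}, |N(tvwh)| = 21.
deg(v) = 21 for all v (|V|=36); Kneser-type, 2-subsets of [9].
The 3 distinct eigenvalues: [21.0, 1.0, -6.0].
Lovász: ϑ = −36(-6)/(21+-1*(-6)) = 8.
= 8.000000000… (decimal).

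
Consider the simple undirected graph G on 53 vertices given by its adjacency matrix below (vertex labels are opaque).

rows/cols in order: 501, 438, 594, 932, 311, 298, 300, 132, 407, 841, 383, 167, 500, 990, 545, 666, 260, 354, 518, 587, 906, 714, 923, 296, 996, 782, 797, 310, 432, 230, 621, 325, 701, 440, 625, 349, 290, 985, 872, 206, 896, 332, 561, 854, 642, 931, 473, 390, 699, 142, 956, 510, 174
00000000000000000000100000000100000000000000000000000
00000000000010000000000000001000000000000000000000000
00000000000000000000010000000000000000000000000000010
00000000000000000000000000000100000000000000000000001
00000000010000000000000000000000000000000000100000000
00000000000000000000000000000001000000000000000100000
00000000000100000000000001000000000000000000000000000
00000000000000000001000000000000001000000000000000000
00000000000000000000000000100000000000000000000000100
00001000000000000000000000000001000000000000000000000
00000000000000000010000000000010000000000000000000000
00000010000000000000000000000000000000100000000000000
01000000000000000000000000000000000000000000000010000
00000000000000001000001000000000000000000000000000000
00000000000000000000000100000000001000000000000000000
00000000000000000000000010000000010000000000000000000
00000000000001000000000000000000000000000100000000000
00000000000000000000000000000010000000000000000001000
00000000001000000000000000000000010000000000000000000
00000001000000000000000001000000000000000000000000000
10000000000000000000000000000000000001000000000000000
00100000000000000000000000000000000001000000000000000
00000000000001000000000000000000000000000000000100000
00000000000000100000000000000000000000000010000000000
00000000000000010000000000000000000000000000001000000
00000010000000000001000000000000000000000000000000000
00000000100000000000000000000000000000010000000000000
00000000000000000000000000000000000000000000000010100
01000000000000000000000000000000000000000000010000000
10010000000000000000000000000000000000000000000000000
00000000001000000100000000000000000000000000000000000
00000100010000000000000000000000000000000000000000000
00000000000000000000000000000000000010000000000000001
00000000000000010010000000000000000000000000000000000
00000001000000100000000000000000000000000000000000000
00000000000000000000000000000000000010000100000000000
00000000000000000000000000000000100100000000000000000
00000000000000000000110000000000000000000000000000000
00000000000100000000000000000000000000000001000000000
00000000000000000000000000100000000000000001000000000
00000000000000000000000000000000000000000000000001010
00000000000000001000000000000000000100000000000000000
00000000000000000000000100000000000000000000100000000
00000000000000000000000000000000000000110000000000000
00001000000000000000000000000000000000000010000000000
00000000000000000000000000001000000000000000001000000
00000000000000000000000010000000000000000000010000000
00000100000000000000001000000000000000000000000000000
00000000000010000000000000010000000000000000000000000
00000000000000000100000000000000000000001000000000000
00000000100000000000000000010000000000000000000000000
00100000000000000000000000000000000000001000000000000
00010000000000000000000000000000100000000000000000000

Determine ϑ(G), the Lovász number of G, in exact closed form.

Vertex 174 has 2 neighbors: 932, 701.
deg(501) = 2; N(501) = {906, 230}.
deg(782) = 2; N(782) = {300, 587}.
Vertex 561 has 2 neighbors: 296, 642.
53-vertex 2-regular graph: this is C_{53}, the 53-cycle.
Distinct eigenvalues (to 3 d.p.): [2.0, 1.986, 1.944, 1.875, 1.779, 1.659, 1.515, 1.35, 1.166, 0.966, 0.752, 0.527, 0.295, 0.059, -0.178, -0.412, -0.641, -0.86, -1.068, -1.26, -1.435, -1.59, -1.722, -1.83, -1.913, -1.968, -1.996].
With N=53: ϑ(G) = 53·(-(-1)*2*cos(pi/53))/(2−(-2*cos(pi/53))) = 53*cos(pi/53)/(cos(pi/53) + 1).
Numerically 26.4767090.
α=26, χ(Ḡ)=27; ϑ=53*cos(pi/53)/(cos(pi/53) + 1) lies between (both strict).

53*cos(pi/53)/(cos(pi/53) + 1)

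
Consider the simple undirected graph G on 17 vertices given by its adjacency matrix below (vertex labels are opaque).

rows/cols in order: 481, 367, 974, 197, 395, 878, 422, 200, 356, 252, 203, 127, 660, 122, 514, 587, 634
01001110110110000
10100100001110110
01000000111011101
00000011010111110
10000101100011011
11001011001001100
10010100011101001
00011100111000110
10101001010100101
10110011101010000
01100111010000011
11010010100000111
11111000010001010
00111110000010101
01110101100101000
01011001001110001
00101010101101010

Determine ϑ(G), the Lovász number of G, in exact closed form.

sqrt(17)

N(422) = {481, 197, 878, 252, 203, 127, 122, 634}, |N(422)| = 8.
Vertex 356 has 8 neighbors: 481, 974, 395, 200, 252, 127, 514, 634.
N(878) = {481, 367, 395, 422, 200, 203, 122, 514}, |N(878)| = 8.
N(367) = {481, 974, 878, 203, 127, 660, 514, 587}, |N(367)| = 8.
8-regular, N=17; SR(17,8,3,4) — a Paley graph.
A has 3 distinct eigenvalues ≈ [8.0, 1.5616, -2.5616].
Lovász: ϑ = −17(-sqrt(17)/2 - 1/2)/(8+-(-sqrt(17)/2 - 1/2)) = sqrt(17).
ϑ(G) ≈ 4.1231.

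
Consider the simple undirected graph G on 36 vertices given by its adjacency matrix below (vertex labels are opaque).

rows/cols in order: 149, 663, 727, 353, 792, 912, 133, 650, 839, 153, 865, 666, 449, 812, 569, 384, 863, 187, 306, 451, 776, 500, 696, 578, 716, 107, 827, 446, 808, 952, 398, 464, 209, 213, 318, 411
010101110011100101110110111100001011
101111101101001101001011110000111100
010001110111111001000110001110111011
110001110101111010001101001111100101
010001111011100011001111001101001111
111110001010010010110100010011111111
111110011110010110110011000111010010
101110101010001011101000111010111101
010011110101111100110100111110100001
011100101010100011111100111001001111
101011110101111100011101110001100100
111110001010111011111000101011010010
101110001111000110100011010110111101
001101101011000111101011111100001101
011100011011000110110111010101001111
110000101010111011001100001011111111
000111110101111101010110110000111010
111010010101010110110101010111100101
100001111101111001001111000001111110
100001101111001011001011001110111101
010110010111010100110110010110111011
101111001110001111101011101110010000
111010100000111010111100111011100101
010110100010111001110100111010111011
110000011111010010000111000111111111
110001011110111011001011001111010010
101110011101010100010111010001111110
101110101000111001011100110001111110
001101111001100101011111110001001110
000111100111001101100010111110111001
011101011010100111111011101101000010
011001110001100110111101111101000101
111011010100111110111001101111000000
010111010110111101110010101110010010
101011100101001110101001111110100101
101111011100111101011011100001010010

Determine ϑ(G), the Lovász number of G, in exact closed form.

N(153) = {663, 727, 353, 133, 839, 865, 449, 863, 187, 306, 451, 776, 500, 716, 107, 827, 952, 209, 213, 318, 411}, |N(153)| = 21.
deg(209) = 21; N(209) = {149, 663, 727, 792, 912, 650, 153, 449, 812, 569, 384, 863, 306, 451, 776, 578, 716, 827, 446, 808, 952}.
N(384) = {149, 663, 133, 839, 865, 449, 812, 569, 863, 187, 776, 500, 827, 808, 952, 398, 464, 209, 213, 318, 411}, |N(384)| = 21.
deg(727) = 21; N(727) = {663, 912, 133, 650, 153, 865, 666, 449, 812, 569, 187, 500, 696, 827, 446, 808, 398, 464, 209, 318, 411}.
deg(v) = 21 for all v (|V|=36); Kneser-type, 2-subsets of [9].
Distinct eigenvalues (to 3 d.p.): [21.0, 1.0, -6.0].
Lovász (edge-transitive): ϑ = −36·(-6)/((21)−(-6)) = 8.
≈ 8.000000 (to 6 d.p.).

8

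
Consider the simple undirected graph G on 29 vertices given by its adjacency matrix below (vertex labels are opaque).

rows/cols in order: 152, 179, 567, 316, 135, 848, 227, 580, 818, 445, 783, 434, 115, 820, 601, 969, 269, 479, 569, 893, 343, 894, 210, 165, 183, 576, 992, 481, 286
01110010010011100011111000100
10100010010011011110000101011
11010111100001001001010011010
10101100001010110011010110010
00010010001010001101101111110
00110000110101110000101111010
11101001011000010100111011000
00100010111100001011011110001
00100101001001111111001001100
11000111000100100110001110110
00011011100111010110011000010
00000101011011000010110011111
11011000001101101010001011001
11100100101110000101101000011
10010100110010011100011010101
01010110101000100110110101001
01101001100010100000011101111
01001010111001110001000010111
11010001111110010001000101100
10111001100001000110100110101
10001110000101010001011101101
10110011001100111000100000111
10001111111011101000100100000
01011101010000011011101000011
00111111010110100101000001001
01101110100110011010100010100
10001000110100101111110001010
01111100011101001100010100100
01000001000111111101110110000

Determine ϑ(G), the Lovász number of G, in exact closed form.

N(569) = {152, 179, 316, 580, 818, 445, 783, 434, 115, 969, 893, 165, 576, 992}, |N(569)| = 14.
deg(992) = 14; N(992) = {152, 135, 818, 445, 434, 601, 269, 479, 569, 893, 343, 894, 576, 481}.
Vertex 576 has 14 neighbors: 179, 567, 135, 848, 227, 818, 434, 115, 969, 269, 569, 343, 183, 992.
deg(893) = 14; N(893) = {152, 567, 316, 135, 580, 818, 820, 479, 569, 343, 165, 183, 992, 286}.
29-vertex 14-regular graph: Paley(29): SR with (k,λ,μ)=(14,6,7).
Distinct eigenvalues (to 3 d.p.): [14.0, 2.193, -3.193].
With N=29: ϑ(G) = 29·(-(-sqrt(29)/2 - 1/2))/(14−(-sqrt(29)/2 - 1/2)) = sqrt(29).
≈ 5.38516481 (to 8 d.p.).

sqrt(29)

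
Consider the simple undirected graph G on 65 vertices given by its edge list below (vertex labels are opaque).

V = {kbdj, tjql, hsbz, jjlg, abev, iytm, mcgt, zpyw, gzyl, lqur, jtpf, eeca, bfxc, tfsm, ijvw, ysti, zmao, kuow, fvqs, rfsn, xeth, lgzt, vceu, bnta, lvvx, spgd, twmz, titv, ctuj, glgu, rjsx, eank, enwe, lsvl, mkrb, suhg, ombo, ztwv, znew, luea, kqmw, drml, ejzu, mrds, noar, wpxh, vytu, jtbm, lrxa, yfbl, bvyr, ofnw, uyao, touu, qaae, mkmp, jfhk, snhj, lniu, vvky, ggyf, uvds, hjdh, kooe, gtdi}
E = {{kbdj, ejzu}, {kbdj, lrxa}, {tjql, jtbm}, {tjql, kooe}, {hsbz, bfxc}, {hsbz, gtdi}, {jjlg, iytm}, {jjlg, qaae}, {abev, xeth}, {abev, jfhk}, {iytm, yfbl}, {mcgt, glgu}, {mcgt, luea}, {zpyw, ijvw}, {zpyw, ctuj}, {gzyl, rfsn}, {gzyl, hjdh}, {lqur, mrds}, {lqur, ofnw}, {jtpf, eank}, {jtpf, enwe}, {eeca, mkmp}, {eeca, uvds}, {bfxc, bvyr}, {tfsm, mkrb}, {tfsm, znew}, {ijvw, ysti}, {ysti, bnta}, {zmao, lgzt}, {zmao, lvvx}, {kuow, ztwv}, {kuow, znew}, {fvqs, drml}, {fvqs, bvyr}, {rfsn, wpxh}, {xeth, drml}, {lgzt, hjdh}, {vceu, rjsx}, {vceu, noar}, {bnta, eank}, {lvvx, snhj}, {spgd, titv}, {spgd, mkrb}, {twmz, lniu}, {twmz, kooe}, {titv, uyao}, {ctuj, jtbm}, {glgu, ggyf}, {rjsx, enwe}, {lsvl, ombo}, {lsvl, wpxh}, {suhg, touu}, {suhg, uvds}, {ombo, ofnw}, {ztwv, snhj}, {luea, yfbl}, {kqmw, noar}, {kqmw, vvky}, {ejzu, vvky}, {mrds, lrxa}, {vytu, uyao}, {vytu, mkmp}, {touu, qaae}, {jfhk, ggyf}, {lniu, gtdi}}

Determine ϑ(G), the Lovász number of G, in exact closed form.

deg(glgu) = 2; N(glgu) = {mcgt, ggyf}.
N(ofnw) = {lqur, ombo}, |N(ofnw)| = 2.
Vertex qaae has 2 neighbors: jjlg, touu.
deg(bnta) = 2; N(bnta) = {ysti, eank}.
deg(v) = 2 for all v (|V|=65); this is C_{65}, the 65-cycle.
A has 33 distinct eigenvalues ≈ [2.0, 1.9907, 1.9627, 1.9165, 1.8523, 1.7709, 1.6729, 1.5593, 1.4312, 1.2897, 1.1361, 0.972, 0.7987, 0.618, 0.4316, 0.2411, 0.0483, -0.1449, -0.3367, -0.5254, -0.7092, -0.8864, -1.0553, -1.2143, -1.362, -1.497, -1.618, -1.7239, -1.8137, -1.8866, -1.9419, -1.979, -1.9977].
ϑ = −N·λ_min/(λ_max−λ_min) = −65·(-2*cos(pi/65))/(2−(-2*cos(pi/65))) = 65*cos(pi/65)/(cos(pi/65) + 1).
ϑ(G) ≈ 32.4810126.
Sandwich: α(G)=32 ≤ ϑ(G)=65*cos(pi/65)/(cos(pi/65) + 1) ≤ χ(Ḡ)=33 (both strict).

65*cos(pi/65)/(cos(pi/65) + 1)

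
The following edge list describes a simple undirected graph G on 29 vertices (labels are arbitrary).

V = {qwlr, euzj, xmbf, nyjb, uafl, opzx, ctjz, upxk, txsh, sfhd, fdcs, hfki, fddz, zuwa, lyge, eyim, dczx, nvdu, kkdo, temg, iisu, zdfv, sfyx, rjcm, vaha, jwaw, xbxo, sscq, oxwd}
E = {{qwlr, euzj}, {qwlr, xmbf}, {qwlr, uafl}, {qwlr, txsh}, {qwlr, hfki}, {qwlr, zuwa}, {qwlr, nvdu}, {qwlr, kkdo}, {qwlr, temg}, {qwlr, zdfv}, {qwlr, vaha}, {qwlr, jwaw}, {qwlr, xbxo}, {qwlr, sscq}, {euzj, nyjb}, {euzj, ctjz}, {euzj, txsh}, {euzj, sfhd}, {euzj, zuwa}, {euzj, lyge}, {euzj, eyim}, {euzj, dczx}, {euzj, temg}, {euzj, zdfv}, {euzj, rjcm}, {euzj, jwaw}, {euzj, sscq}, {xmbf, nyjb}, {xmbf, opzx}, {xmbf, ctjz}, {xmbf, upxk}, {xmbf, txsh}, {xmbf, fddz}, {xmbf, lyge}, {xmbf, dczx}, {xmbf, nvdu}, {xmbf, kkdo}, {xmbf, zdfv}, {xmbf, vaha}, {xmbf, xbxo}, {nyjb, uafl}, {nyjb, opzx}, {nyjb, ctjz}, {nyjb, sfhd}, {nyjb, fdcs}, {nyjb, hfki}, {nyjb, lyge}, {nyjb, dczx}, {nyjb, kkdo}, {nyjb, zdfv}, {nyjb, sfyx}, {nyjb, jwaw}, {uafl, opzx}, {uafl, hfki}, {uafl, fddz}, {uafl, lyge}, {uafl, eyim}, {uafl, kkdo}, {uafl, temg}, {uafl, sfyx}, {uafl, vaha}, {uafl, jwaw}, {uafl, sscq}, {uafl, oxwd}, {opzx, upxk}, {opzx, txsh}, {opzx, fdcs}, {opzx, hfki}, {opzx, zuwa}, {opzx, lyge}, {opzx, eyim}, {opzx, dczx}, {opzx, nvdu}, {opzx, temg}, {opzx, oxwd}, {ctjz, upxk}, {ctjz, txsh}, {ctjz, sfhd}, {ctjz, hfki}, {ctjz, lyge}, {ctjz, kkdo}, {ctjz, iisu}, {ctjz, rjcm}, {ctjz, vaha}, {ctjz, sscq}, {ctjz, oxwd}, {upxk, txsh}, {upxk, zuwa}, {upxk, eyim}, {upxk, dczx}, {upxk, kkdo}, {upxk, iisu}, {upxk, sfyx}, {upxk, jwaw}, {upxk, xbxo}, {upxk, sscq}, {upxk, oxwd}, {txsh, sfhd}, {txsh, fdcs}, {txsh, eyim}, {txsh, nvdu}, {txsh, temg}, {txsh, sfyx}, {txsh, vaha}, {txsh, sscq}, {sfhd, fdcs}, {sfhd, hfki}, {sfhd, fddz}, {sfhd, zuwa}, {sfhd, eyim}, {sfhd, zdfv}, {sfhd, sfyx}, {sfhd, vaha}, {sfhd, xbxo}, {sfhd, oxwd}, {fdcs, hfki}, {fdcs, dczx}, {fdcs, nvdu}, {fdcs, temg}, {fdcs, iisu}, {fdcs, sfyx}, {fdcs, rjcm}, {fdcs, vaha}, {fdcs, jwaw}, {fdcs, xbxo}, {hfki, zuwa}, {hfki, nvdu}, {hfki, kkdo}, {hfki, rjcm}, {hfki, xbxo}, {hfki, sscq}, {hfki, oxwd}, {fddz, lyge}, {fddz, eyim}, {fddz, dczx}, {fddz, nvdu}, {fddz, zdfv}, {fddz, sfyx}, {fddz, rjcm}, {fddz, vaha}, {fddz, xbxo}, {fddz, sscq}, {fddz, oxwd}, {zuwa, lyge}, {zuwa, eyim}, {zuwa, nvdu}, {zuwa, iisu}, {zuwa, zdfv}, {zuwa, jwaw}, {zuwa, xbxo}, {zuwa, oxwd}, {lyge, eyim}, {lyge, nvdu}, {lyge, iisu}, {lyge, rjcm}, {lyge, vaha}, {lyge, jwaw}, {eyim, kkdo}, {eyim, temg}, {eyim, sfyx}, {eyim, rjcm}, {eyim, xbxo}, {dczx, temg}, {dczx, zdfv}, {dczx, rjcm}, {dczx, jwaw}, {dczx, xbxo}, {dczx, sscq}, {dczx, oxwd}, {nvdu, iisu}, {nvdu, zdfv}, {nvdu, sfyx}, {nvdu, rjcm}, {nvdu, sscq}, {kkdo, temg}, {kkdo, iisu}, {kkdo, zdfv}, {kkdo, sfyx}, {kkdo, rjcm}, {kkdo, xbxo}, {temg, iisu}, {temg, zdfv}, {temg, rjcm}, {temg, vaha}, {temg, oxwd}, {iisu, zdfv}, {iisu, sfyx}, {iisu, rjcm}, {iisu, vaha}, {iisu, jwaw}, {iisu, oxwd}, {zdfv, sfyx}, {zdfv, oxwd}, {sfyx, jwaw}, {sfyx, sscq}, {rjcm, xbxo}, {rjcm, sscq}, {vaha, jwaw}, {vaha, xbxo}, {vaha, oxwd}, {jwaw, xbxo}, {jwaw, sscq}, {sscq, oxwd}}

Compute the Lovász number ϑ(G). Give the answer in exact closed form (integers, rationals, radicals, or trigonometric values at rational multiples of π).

deg(iisu) = 14; N(iisu) = {ctjz, upxk, fdcs, zuwa, lyge, nvdu, kkdo, temg, zdfv, sfyx, rjcm, vaha, jwaw, oxwd}.
Vertex euzj has 14 neighbors: qwlr, nyjb, ctjz, txsh, sfhd, zuwa, lyge, eyim, dczx, temg, zdfv, rjcm, jwaw, sscq.
Vertex txsh has 14 neighbors: qwlr, euzj, xmbf, opzx, ctjz, upxk, sfhd, fdcs, eyim, nvdu, temg, sfyx, vaha, sscq.
deg(kkdo) = 14; N(kkdo) = {qwlr, xmbf, nyjb, uafl, ctjz, upxk, hfki, eyim, temg, iisu, zdfv, sfyx, rjcm, xbxo}.
G on 29 vertices is 14-regular; Paley(29): SR with (k,λ,μ)=(14,6,7).
spec(A) ≈ [14.0, 2.192582, -3.192582] (distinct, 6 d.p.).
λ_max=14, λ_min=-sqrt(29)/2 - 1/2; ϑ = −29·λ_min/(λ_max−λ_min) = sqrt(29).
= 5.3852… (decimal).

sqrt(29)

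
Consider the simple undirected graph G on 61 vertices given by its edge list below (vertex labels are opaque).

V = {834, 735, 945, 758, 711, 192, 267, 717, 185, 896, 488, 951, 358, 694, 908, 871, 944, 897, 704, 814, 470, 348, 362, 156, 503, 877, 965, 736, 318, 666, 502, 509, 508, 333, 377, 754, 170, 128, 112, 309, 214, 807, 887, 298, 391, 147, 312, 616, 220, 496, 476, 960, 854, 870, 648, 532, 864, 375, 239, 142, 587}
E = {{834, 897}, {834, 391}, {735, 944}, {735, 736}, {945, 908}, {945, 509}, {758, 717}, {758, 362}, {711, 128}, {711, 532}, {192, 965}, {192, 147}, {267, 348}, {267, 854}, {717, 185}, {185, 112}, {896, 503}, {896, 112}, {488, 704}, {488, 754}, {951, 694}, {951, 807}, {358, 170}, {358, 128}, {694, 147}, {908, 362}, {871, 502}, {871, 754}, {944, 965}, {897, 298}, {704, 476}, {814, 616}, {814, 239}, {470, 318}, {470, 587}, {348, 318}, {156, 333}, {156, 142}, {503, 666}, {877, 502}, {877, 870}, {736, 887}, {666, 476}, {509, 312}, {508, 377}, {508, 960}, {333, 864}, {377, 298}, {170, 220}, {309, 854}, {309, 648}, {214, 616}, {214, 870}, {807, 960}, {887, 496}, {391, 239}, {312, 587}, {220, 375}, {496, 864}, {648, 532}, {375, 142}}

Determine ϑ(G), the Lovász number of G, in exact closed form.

61*cos(pi/61)/(cos(pi/61) + 1)

N(887) = {736, 496}, |N(887)| = 2.
N(854) = {267, 309}, |N(854)| = 2.
N(375) = {220, 142}, |N(375)| = 2.
deg(312) = 2; N(312) = {509, 587}.
Regular of degree 2 on 61 vertices: a single 61-cycle (edge-transitive).
A has 31 distinct eigenvalues ≈ [2.0, 1.9894, 1.9577, 1.9053, 1.8326, 1.7406, 1.6301, 1.5023, 1.3585, 1.2004, 1.0296, 0.8478, 0.6571, 0.4594, 0.2568, 0.0515, -0.1544, -0.3586, -0.559, -0.7535, -0.94, -1.1165, -1.2812, -1.4323, -1.5682, -1.6876, -1.789, -1.8714, -1.9341, -1.9762, -1.9973].
λ_max=2, λ_min=-2*cos(pi/61); ϑ = −61·λ_min/(λ_max−λ_min) = 61*cos(pi/61)/(cos(pi/61) + 1).
ϑ(G) ≈ 30.47977.
Sandwich: α(G)=30 ≤ ϑ(G)=61*cos(pi/61)/(cos(pi/61) + 1) ≤ χ(Ḡ)=31 (both strict).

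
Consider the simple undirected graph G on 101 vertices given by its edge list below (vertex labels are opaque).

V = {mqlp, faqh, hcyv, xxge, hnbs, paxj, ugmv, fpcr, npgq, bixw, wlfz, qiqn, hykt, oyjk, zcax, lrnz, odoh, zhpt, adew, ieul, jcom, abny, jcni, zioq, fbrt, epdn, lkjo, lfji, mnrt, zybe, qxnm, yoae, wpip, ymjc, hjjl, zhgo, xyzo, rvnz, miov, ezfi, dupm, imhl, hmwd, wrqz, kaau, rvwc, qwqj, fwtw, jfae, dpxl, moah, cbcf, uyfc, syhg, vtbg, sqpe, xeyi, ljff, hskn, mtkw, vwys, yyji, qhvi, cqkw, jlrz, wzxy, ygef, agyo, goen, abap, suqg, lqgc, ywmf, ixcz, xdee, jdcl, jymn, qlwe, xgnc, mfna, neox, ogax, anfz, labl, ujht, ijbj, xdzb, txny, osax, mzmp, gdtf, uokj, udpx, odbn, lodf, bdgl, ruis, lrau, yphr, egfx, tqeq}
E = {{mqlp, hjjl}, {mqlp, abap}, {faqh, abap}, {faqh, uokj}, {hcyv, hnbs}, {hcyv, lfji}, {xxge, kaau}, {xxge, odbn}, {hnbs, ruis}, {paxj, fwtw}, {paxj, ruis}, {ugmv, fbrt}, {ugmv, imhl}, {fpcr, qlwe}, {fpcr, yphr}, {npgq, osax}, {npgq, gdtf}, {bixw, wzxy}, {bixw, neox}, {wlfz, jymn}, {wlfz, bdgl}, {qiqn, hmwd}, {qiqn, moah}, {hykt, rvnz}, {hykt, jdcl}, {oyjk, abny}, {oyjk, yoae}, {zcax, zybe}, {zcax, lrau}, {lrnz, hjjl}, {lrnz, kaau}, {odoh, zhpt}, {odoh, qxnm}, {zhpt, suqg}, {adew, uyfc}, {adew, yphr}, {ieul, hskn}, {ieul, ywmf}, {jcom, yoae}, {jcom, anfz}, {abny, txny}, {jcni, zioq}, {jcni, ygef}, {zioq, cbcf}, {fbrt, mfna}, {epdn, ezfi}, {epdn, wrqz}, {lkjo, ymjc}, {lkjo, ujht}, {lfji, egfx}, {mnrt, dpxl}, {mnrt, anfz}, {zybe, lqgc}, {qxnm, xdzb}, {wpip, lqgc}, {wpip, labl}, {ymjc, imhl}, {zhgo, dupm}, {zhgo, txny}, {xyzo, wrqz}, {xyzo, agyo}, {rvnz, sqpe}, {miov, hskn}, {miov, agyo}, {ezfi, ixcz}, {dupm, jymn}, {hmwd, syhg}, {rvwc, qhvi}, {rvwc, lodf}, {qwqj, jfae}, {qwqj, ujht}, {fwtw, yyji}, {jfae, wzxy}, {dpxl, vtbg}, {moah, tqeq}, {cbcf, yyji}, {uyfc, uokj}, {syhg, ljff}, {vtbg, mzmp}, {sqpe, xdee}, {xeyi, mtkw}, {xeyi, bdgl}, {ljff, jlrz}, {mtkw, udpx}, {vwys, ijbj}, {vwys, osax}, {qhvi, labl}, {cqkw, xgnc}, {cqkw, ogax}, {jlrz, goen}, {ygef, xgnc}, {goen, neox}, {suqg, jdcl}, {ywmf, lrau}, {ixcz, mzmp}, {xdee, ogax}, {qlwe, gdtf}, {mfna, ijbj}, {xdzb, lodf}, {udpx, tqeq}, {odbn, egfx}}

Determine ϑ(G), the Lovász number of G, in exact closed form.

Vertex moah has 2 neighbors: qiqn, tqeq.
N(suqg) = {zhpt, jdcl}, |N(suqg)| = 2.
deg(paxj) = 2; N(paxj) = {fwtw, ruis}.
Vertex zcax has 2 neighbors: zybe, lrau.
G on 101 vertices is 2-regular; connected 2-regular on 101 ⇒ C_{101}.
The 51 distinct eigenvalues: [2.0, 1.996131, 1.98454, 1.96527, 1.938398, 1.904026, 1.862288, 1.813345, 1.757387, 1.694629, 1.625316, 1.549714, 1.468117, 1.38084, 1.288221, 1.190618, 1.088408, 0.981988, 0.871769, 0.758177, 0.641652, 0.522644, 0.401614, 0.279031, 0.155368, 0.031104, -0.093281, -0.217304, -0.340487, -0.462353, -0.582429, -0.700253, -0.815367, -0.927327, -1.035699, -1.140065, -1.240019, -1.335176, -1.425168, -1.509646, -1.588283, -1.660776, -1.726843, -1.78623, -1.838706, -1.884069, -1.922142, -1.952779, -1.975861, -1.991299, -1.999033].
ϑ = −N·λ_min/(λ_max−λ_min) = −101·(-2*cos(pi/101))/(2−(-2*cos(pi/101))) = 101*cos(pi/101)/(cos(pi/101) + 1).
Numerically 50.4877832.
α=50, χ(Ḡ)=51; ϑ=101*cos(pi/101)/(cos(pi/101) + 1) lies between (both strict).

101*cos(pi/101)/(cos(pi/101) + 1)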